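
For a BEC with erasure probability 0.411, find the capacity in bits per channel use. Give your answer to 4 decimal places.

Binary erasure channel: capacity C = 1 − ε.
C = 1 − 0.411 = 0.5890 bits per channel use.

0.5890 bits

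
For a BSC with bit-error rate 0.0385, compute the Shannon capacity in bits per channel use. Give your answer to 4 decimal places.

0.7646 bits

Binary symmetric channel: C = 1 − h₂(ε) where h₂ is the binary entropy function.
h₂(0.0385) = −0.0385·log₂0.0385 − 0.9615·log₂0.9615 = 0.2354.
C = 1 − 0.2354 = 0.7646 bits per channel use.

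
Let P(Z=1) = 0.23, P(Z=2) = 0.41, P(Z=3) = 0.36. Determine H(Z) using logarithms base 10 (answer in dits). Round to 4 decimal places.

0.4653 dits

H(Z) = −Σ p·log₁₀ p.
  −(0.23)·log₁₀(0.23) = 0.14680
  −(0.41)·log₁₀(0.41) = 0.15876
  −(0.36)·log₁₀(0.36) = 0.15973
Sum: 0.14680 + 0.15876 + 0.15973 = 0.4653 dits.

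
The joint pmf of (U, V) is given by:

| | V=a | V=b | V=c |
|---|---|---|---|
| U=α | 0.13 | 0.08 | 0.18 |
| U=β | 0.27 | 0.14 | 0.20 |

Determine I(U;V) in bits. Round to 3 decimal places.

Marginals: p(U) = (0.3900, 0.6100), p(V) = (0.4000, 0.2200, 0.3800).
I(U;V) = H(U) + H(V) − H(U,V).
H(U) = 0.9648, H(V) = 1.5398, H(U,V) = 2.4910.
I(U;V) = 0.9648 + 1.5398 − 2.4910 = 0.014 bits.

0.014 bits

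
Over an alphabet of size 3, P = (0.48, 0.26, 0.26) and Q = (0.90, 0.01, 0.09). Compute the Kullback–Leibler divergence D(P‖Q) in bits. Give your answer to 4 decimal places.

1.1847 bits

D(P‖Q) = Σ p·log₂(p/q).
  0.48·log₂(0.48/0.90) = -0.43531
  0.26·log₂(0.26/0.01) = 1.22211
  0.26·log₂(0.26/0.09) = 0.39793
D(P‖Q) = 1.1847 bits.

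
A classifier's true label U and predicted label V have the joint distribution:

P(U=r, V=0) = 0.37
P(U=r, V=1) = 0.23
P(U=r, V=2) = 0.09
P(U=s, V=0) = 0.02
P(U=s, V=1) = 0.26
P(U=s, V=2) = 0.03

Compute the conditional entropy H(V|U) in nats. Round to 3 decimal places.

Marginals: p(U) = (0.6900, 0.3100), p(V) = (0.3900, 0.4900, 0.1200).
H(V|U) = Σ p(U) · H(V|U=·).
  U=r: p=0.6900, H(V|U=r) = 0.9661
  U=s: p=0.3100, H(V|U=s) = 0.5504
Weighted sum = 0.837 nats.

0.837 nats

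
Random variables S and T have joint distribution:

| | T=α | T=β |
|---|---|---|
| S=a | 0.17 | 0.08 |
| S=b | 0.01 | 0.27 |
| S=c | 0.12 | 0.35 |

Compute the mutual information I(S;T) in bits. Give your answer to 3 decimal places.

Marginals: p(S) = (0.2500, 0.2800, 0.4700), p(T) = (0.3000, 0.7000).
I(S;T) = H(S) + H(T) − H(S,T).
H(S) = 1.5262, H(T) = 0.8813, H(S,T) = 2.1997.
I(S;T) = 1.5262 + 0.8813 − 2.1997 = 0.208 bits.

0.208 bits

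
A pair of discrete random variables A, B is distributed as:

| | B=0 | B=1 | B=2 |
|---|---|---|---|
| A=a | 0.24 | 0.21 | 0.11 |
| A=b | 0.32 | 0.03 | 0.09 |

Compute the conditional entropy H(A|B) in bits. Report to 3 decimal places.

0.881 bits

Marginals: p(A) = (0.5600, 0.4400), p(B) = (0.5600, 0.2400, 0.2000).
H(A|B) = Σ p(B) · H(A|B=·).
  B=0: p=0.5600, H(A|B=0) = 0.9852
  B=1: p=0.2400, H(A|B=1) = 0.5436
  B=2: p=0.2000, H(A|B=2) = 0.9928
Weighted sum = 0.881 bits.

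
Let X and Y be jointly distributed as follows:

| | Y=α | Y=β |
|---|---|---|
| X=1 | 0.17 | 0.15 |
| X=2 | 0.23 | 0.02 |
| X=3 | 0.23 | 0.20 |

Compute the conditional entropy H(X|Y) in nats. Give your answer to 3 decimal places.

Chain rule: H(X|Y) = H(X,Y) − H(Y).
Marginals: p(X) = (0.3200, 0.2500, 0.4300), p(Y) = (0.6300, 0.3700).
H(X,Y) = 1.6620 nats; H(Y) = 0.6590 nats.
H(X|Y) = 1.6620 − 0.6590 = 1.003 nats.

1.003 nats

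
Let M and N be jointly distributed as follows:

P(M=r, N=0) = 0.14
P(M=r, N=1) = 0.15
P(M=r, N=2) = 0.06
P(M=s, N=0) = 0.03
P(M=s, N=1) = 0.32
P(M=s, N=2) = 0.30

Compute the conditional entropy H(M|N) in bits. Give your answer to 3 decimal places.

0.773 bits

Chain rule: H(M|N) = H(M,N) − H(N).
Marginals: p(M) = (0.3500, 0.6500), p(N) = (0.1700, 0.4700, 0.3600).
H(M,N) = 2.2501 bits; H(N) = 1.4772 bits.
H(M|N) = 2.2501 − 1.4772 = 0.773 bits.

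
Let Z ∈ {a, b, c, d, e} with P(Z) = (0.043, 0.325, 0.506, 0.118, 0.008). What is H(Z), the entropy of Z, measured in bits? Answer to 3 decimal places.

1.639 bits

H(Z) = −Σ p·log₂ p.
  −(0.043)·log₂(0.043) = 0.1952
  −(0.325)·log₂(0.325) = 0.5270
  −(0.506)·log₂(0.506) = 0.4973
  −(0.118)·log₂(0.118) = 0.3638
  −(0.008)·log₂(0.008) = 0.0557
Sum: 0.1952 + 0.5270 + 0.4973 + 0.3638 + 0.0557 = 1.639 bits.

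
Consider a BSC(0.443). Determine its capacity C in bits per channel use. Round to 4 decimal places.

Binary symmetric channel: C = 1 − h₂(ε) where h₂ is the binary entropy function.
h₂(0.443) = −0.443·log₂0.443 − 0.557·log₂0.557 = 0.9906.
C = 1 − 0.9906 = 0.0094 bits per channel use.

0.0094 bits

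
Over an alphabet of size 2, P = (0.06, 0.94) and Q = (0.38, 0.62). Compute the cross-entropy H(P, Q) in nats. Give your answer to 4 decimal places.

0.5074 nats

H(P,Q) = −Σ p·ln q.
  −0.06·ln(0.38) = 0.05806
  −0.94·ln(0.62) = 0.44935
H(P,Q) = 0.5074 nats.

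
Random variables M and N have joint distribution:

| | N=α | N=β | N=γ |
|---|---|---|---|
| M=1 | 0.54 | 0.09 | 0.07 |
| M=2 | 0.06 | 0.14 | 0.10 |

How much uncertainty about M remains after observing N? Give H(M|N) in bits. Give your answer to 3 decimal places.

Chain rule: H(M|N) = H(M,N) − H(N).
Marginals: p(M) = (0.7000, 0.3000), p(N) = (0.6000, 0.2300, 0.1700).
H(M,N) = 2.0341 bits; H(N) = 1.3644 bits.
H(M|N) = 2.0341 − 1.3644 = 0.670 bits.

0.670 bits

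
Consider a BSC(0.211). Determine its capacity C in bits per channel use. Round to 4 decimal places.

0.2566 bits

Binary symmetric channel: C = 1 − h₂(ε) where h₂ is the binary entropy function.
h₂(0.211) = −0.211·log₂0.211 − 0.789·log₂0.789 = 0.7434.
C = 1 − 0.7434 = 0.2566 bits per channel use.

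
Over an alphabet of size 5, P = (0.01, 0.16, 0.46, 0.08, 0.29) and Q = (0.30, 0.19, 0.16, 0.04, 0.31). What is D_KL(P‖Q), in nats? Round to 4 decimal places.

0.4604 nats

D(P‖Q) = Σ p·ln(p/q).
  0.01·ln(0.01/0.30) = -0.03401
  0.16·ln(0.16/0.19) = -0.02750
  0.46·ln(0.46/0.16) = 0.48578
  0.08·ln(0.08/0.04) = 0.05545
  0.29·ln(0.29/0.31) = -0.01934
D(P‖Q) = 0.4604 nats.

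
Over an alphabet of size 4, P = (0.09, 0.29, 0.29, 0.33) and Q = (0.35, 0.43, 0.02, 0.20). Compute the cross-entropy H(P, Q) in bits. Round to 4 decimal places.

2.8924 bits

H(P,Q) = −Σ p·log₂ q.
  −0.09·log₂(0.35) = 0.13631
  −0.29·log₂(0.43) = 0.35310
  −0.29·log₂(0.02) = 1.63672
  −0.33·log₂(0.20) = 0.76624
H(P,Q) = 2.8924 bits.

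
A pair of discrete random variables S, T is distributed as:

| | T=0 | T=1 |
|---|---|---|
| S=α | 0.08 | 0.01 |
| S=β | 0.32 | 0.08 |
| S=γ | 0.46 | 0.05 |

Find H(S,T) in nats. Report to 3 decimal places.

1.322 nats

H(S,T) = −Σ p(x,y)·ln p(x,y) over all 6 cells.
  cell (α,0): −0.08·ln0.08 = 0.2021
  cell (α,1): −0.01·ln0.01 = 0.0461
  cell (β,0): −0.32·ln0.32 = 0.3646
  cell (β,1): −0.08·ln0.08 = 0.2021
  cell (γ,0): −0.46·ln0.46 = 0.3572
  cell (γ,1): −0.05·ln0.05 = 0.1498
Sum = 1.322 nats.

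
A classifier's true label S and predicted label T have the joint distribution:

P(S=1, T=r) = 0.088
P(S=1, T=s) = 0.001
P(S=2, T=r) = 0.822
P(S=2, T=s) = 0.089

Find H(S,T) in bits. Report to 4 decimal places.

0.8616 bits

H(S,T) = −Σ p(x,y)·log₂ p(x,y) over all 4 cells.
  cell (1,r): −0.088·log₂0.088 = 0.30856
  cell (1,s): −0.001·log₂0.001 = 0.00997
  cell (2,r): −0.822·log₂0.822 = 0.23245
  cell (2,s): −0.089·log₂0.089 = 0.31061
Sum = 0.8616 bits.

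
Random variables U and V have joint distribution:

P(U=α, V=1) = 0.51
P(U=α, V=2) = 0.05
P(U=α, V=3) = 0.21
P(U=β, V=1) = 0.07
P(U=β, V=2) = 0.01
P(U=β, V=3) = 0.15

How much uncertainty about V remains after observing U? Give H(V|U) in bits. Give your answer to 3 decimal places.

1.152 bits

Marginals: p(U) = (0.7700, 0.2300), p(V) = (0.5800, 0.0600, 0.3600).
H(V|U) = Σ p(U) · H(V|U=·).
  U=α: p=0.7700, H(V|U=α) = 1.1610
  U=β: p=0.2300, H(V|U=β) = 1.1212
Weighted sum = 1.152 bits.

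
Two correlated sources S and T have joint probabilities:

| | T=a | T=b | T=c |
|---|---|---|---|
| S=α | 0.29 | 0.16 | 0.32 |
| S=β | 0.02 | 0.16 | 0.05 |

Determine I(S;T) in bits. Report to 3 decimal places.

Marginals: p(S) = (0.7700, 0.2300), p(T) = (0.3100, 0.3200, 0.3700).
I(S;T) = H(S) + H(T) − H(S,T).
H(S) = 0.7780, H(T) = 1.5806, H(S,T) = 2.2189.
I(S;T) = 0.7780 + 1.5806 − 2.2189 = 0.140 bits.

0.140 bits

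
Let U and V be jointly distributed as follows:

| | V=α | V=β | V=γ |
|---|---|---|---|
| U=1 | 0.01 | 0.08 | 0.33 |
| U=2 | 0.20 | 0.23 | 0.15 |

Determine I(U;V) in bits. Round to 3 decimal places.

0.238 bits

Marginals: p(U) = (0.4200, 0.5800), p(V) = (0.2100, 0.3100, 0.4800).
I(U;V) = H(U) + H(V) − H(U,V).
H(U) = 0.9815, H(V) = 1.5049, H(U,V) = 2.2484.
I(U;V) = 0.9815 + 1.5049 − 2.2484 = 0.238 bits.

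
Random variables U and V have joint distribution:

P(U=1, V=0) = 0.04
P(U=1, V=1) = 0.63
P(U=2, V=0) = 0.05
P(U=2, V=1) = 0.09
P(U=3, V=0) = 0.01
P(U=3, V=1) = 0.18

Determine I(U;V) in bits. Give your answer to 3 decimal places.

0.062 bits

Marginals: p(U) = (0.6700, 0.1400, 0.1900), p(V) = (0.1000, 0.9000).
I(U;V) = H(U) + H(V) − H(U,V).
H(U) = 1.2394, H(V) = 0.4690, H(U,V) = 1.6462.
I(U;V) = 1.2394 + 0.4690 − 1.6462 = 0.062 bits.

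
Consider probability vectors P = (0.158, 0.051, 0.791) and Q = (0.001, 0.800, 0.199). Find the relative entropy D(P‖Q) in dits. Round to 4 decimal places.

0.7605 dits

D(P‖Q) = Σ p·log₁₀(p/q).
  0.158·log₁₀(0.158/0.001) = 0.34739
  0.051·log₁₀(0.051/0.800) = -0.06097
  0.791·log₁₀(0.791/0.199) = 0.47406
D(P‖Q) = 0.7605 dits.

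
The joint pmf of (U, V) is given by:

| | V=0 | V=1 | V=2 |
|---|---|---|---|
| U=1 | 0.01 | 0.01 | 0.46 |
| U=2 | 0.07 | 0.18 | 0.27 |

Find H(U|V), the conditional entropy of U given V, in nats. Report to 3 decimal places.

0.550 nats

Chain rule: H(U|V) = H(U,V) − H(V).
Marginals: p(U) = (0.4800, 0.5200), p(V) = (0.0800, 0.1900, 0.7300).
H(U,V) = 1.2976 nats; H(V) = 0.7473 nats.
H(U|V) = 1.2976 − 0.7473 = 0.550 nats.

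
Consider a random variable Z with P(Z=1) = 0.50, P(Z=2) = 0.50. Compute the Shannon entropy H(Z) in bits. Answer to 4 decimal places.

H(Z) = −Σ p·log₂ p.
  −(0.50)·log₂(0.50) = 0.50000
  −(0.50)·log₂(0.50) = 0.50000
Sum: 0.50000 + 0.50000 = 1.0000 bits.

1.0000 bits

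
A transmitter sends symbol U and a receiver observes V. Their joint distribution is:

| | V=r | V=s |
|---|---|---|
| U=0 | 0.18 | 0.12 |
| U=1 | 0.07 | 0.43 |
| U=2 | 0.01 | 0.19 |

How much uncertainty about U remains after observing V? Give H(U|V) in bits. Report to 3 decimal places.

1.299 bits

Marginals: p(U) = (0.3000, 0.5000, 0.2000), p(V) = (0.2600, 0.7400).
H(U|V) = Σ p(V) · H(U|V=·).
  V=r: p=0.2600, H(U|V=r) = 1.0577
  V=s: p=0.7400, H(U|V=s) = 1.3843
Weighted sum = 1.299 bits.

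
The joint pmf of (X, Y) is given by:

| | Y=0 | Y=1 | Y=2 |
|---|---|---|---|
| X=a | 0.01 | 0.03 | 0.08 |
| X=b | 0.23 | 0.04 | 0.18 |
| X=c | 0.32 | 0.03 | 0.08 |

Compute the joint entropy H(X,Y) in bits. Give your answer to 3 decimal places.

2.598 bits

H(X,Y) = −Σ p(x,y)·log₂ p(x,y) over all 9 cells.
  cell (a,0): −0.01·log₂0.01 = 0.0664
  cell (a,1): −0.03·log₂0.03 = 0.1518
  cell (a,2): −0.08·log₂0.08 = 0.2915
  cell (b,0): −0.23·log₂0.23 = 0.4877
  cell (b,1): −0.04·log₂0.04 = 0.1858
  cell (b,2): −0.18·log₂0.18 = 0.4453
  cell (c,0): −0.32·log₂0.32 = 0.5260
  cell (c,1): −0.03·log₂0.03 = 0.1518
  cell (c,2): −0.08·log₂0.08 = 0.2915
Sum = 2.598 bits.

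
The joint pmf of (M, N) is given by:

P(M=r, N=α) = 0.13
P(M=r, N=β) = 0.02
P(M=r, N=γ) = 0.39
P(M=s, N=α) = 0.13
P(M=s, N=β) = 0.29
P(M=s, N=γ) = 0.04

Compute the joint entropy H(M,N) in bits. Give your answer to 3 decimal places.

2.112 bits

H(M,N) = −Σ p(x,y)·log₂ p(x,y) over all 6 cells.
  cell (r,α): −0.13·log₂0.13 = 0.3826
  cell (r,β): −0.02·log₂0.02 = 0.1129
  cell (r,γ): −0.39·log₂0.39 = 0.5298
  cell (s,α): −0.13·log₂0.13 = 0.3826
  cell (s,β): −0.29·log₂0.29 = 0.5179
  cell (s,γ): −0.04·log₂0.04 = 0.1858
Sum = 2.112 bits.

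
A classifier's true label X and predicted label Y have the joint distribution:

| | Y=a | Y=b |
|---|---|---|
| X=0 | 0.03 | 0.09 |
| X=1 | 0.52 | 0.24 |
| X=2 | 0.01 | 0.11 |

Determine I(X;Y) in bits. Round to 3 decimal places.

Marginals: p(X) = (0.1200, 0.7600, 0.1200), p(Y) = (0.5600, 0.4400).
I(X;Y) = H(X) + H(Y) − H(X,Y).
H(X) = 1.0350, H(Y) = 0.9896, H(X,Y) = 1.8659.
I(X;Y) = 1.0350 + 0.9896 − 1.8659 = 0.159 bits.

0.159 bits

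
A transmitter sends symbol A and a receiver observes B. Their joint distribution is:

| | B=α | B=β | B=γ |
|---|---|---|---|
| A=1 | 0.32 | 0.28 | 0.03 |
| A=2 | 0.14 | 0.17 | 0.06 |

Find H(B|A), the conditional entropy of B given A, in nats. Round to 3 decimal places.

Marginals: p(A) = (0.6300, 0.3700), p(B) = (0.4600, 0.4500, 0.0900).
H(B|A) = Σ p(A) · H(B|A=·).
  A=1: p=0.6300, H(B|A=1) = 0.8495
  A=2: p=0.3700, H(B|A=2) = 1.0201
Weighted sum = 0.913 nats.

0.913 nats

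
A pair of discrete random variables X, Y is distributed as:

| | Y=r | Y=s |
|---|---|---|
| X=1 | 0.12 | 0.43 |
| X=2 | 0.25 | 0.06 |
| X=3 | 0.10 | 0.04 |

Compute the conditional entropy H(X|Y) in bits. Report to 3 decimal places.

1.155 bits

Chain rule: H(X|Y) = H(X,Y) − H(Y).
Marginals: p(X) = (0.5500, 0.3100, 0.1400), p(Y) = (0.4700, 0.5300).
H(X,Y) = 2.1521 bits; H(Y) = 0.9974 bits.
H(X|Y) = 2.1521 − 0.9974 = 1.155 bits.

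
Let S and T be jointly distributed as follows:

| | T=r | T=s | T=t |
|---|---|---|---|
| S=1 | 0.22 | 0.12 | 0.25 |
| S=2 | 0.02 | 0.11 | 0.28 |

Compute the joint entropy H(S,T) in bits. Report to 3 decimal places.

2.325 bits

H(S,T) = −Σ p(x,y)·log₂ p(x,y) over all 6 cells.
  cell (1,r): −0.22·log₂0.22 = 0.4806
  cell (1,s): −0.12·log₂0.12 = 0.3671
  cell (1,t): −0.25·log₂0.25 = 0.5000
  cell (2,r): −0.02·log₂0.02 = 0.1129
  cell (2,s): −0.11·log₂0.11 = 0.3503
  cell (2,t): −0.28·log₂0.28 = 0.5142
Sum = 2.325 bits.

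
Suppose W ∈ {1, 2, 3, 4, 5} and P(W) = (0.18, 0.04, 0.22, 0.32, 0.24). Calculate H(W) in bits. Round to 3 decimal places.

H(W) = −Σ p·log₂ p.
  −(0.18)·log₂(0.18) = 0.4453
  −(0.04)·log₂(0.04) = 0.1858
  −(0.22)·log₂(0.22) = 0.4806
  −(0.32)·log₂(0.32) = 0.5260
  −(0.24)·log₂(0.24) = 0.4941
Sum: 0.4453 + 0.1858 + 0.4806 + 0.5260 + 0.4941 = 2.132 bits.

2.132 bits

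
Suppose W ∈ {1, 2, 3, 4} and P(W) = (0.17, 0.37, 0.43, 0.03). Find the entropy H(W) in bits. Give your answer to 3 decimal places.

1.641 bits

H(W) = −Σ p·log₂ p.
  −(0.17)·log₂(0.17) = 0.4346
  −(0.37)·log₂(0.37) = 0.5307
  −(0.43)·log₂(0.43) = 0.5236
  −(0.03)·log₂(0.03) = 0.1518
Sum: 0.4346 + 0.5307 + 0.5236 + 0.1518 = 1.641 bits.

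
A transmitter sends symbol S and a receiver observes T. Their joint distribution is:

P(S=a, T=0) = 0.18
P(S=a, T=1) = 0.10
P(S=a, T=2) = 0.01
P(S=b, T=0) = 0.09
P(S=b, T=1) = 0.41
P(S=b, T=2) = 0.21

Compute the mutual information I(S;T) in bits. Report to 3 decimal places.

0.198 bits

Marginals: p(S) = (0.2900, 0.7100), p(T) = (0.2700, 0.5100, 0.2200).
I(S;T) = H(S) + H(T) − H(S,T).
H(S) = 0.8687, H(T) = 1.4860, H(S,T) = 2.1568.
I(S;T) = 0.8687 + 1.4860 − 2.1568 = 0.198 bits.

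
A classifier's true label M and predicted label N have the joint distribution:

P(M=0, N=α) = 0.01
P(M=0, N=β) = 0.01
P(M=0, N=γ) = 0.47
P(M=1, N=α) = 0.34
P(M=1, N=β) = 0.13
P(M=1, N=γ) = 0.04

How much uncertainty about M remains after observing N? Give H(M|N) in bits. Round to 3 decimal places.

Chain rule: H(M|N) = H(M,N) − H(N).
Marginals: p(M) = (0.4900, 0.5100), p(N) = (0.3500, 0.1400, 0.5100).
H(M,N) = 1.7424 bits; H(N) = 1.4226 bits.
H(M|N) = 1.7424 − 1.4226 = 0.320 bits.

0.320 bits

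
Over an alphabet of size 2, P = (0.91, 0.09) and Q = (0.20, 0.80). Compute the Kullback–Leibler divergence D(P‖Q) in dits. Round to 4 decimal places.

D(P‖Q) = Σ p·log₁₀(p/q).
  0.91·log₁₀(0.91/0.20) = 0.59879
  0.09·log₁₀(0.09/0.80) = -0.08540
D(P‖Q) = 0.5134 dits.

0.5134 dits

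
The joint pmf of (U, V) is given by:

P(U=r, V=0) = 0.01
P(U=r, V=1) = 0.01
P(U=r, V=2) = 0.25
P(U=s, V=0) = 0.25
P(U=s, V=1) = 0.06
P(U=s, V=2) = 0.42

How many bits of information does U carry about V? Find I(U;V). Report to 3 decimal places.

Marginals: p(U) = (0.2700, 0.7300), p(V) = (0.2600, 0.0700, 0.6700).
I(U;V) = H(U) + H(V) − H(U,V).
H(U) = 0.8415, H(V) = 1.1609, H(U,V) = 1.9021.
I(U;V) = 0.8415 + 1.1609 − 1.9021 = 0.100 bits.

0.100 bits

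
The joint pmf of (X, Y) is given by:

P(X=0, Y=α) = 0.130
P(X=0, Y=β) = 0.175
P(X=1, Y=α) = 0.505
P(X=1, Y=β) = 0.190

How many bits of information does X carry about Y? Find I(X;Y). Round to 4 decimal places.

Marginals: p(X) = (0.3050, 0.6950), p(Y) = (0.6350, 0.3650).
I(X;Y) = Σ p(x,y)·log₂[p(x,y)/(p(x)p(y))].
  (0,α): 0.130·log₂(0.6712) = -0.07477
  (0,β): 0.175·log₂(1.5720) = 0.11420
  (1,α): 0.505·log₂(1.1443) = 0.09819
  (1,β): 0.190·log₂(0.7490) = -0.07923
Sum = 0.0584 bits.

0.0584 bits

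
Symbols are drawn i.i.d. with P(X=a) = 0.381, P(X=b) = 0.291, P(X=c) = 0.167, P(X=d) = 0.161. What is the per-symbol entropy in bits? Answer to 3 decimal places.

H(X) = −Σ p·log₂ p.
  −(0.381)·log₂(0.381) = 0.5304
  −(0.291)·log₂(0.291) = 0.5182
  −(0.167)·log₂(0.167) = 0.4312
  −(0.161)·log₂(0.161) = 0.4242
Sum: 0.5304 + 0.5182 + 0.4312 + 0.4242 = 1.904 bits.

1.904 bits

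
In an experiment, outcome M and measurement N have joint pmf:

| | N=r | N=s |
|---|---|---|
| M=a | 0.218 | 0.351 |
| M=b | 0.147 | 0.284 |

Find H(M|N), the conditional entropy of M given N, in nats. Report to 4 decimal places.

Chain rule: H(M|N) = H(M,N) − H(N).
Marginals: p(M) = (0.5690, 0.4310), p(N) = (0.3650, 0.6350).
H(M,N) = 1.3389 nats; H(N) = 0.6562 nats.
H(M|N) = 1.3389 − 0.6562 = 0.6827 nats.

0.6827 nats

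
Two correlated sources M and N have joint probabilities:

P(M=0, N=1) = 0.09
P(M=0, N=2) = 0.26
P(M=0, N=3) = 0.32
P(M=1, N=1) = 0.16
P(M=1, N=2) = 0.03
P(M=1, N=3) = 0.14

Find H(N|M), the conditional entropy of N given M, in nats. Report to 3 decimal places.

0.971 nats

Marginals: p(M) = (0.6700, 0.3300), p(N) = (0.2500, 0.2900, 0.4600).
H(N|M) = Σ p(M) · H(N|M=·).
  M=0: p=0.6700, H(N|M=0) = 0.9899
  M=1: p=0.3300, H(N|M=1) = 0.9327
Weighted sum = 0.971 nats.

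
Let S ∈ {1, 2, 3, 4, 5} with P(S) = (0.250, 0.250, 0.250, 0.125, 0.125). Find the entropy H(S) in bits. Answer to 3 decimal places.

H(S) = −Σ p·log₂ p.
  −(0.250)·log₂(0.250) = 0.5000
  −(0.250)·log₂(0.250) = 0.5000
  −(0.250)·log₂(0.250) = 0.5000
  −(0.125)·log₂(0.125) = 0.3750
  −(0.125)·log₂(0.125) = 0.3750
Sum: 0.5000 + 0.5000 + 0.5000 + 0.3750 + 0.3750 = 2.250 bits.

2.250 bits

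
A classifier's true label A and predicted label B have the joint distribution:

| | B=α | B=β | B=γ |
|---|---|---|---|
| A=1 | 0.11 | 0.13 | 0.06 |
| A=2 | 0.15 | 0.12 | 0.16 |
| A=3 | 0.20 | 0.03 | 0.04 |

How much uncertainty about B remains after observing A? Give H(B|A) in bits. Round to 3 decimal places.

1.424 bits

Marginals: p(A) = (0.3000, 0.4300, 0.2700), p(B) = (0.4600, 0.2800, 0.2600).
H(B|A) = Σ p(A) · H(B|A=·).
  A=1: p=0.3000, H(B|A=1) = 1.5179
  A=2: p=0.4300, H(B|A=2) = 1.5746
  A=3: p=0.2700, H(B|A=3) = 1.0811
Weighted sum = 1.424 bits.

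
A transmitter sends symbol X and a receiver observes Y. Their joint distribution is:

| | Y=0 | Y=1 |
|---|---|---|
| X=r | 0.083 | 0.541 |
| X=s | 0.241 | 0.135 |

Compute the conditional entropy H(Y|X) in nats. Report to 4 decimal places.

0.4901 nats

Chain rule: H(Y|X) = H(X,Y) − H(X).
Marginals: p(X) = (0.6240, 0.3760), p(Y) = (0.3240, 0.6760).
H(X,Y) = 1.1522 nats; H(X) = 0.6621 nats.
H(Y|X) = 1.1522 − 0.6621 = 0.4901 nats.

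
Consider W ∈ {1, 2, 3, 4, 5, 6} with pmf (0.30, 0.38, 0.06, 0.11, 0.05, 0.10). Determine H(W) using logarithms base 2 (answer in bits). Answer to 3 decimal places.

H(W) = −Σ p·log₂ p.
  −(0.30)·log₂(0.30) = 0.5211
  −(0.38)·log₂(0.38) = 0.5305
  −(0.06)·log₂(0.06) = 0.2435
  −(0.11)·log₂(0.11) = 0.3503
  −(0.05)·log₂(0.05) = 0.2161
  −(0.10)·log₂(0.10) = 0.3322
Sum: 0.5211 + 0.5305 + 0.2435 + 0.3503 + 0.2161 + 0.3322 = 2.194 bits.

2.194 bits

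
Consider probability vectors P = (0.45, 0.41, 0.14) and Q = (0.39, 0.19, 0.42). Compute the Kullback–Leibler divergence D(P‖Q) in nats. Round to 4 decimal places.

0.2259 nats

D(P‖Q) = Σ p·ln(p/q).
  0.45·ln(0.45/0.39) = 0.06440
  0.41·ln(0.41/0.19) = 0.31534
  0.14·ln(0.14/0.42) = -0.15381
D(P‖Q) = 0.2259 nats.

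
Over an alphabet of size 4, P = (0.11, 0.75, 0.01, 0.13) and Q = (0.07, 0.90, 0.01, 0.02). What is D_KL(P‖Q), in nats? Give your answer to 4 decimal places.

D(P‖Q) = Σ p·ln(p/q).
  0.11·ln(0.11/0.07) = 0.04972
  0.75·ln(0.75/0.90) = -0.13674
  0.01·ln(0.01/0.01) = 0.00000
  0.13·ln(0.13/0.02) = 0.24333
D(P‖Q) = 0.1563 nats.

0.1563 nats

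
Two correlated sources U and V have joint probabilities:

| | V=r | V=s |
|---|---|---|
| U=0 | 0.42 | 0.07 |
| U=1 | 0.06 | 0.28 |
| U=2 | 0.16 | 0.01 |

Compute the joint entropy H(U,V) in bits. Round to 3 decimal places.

H(U,V) = −Σ p(x,y)·log₂ p(x,y) over all 6 cells.
  cell (0,r): −0.42·log₂0.42 = 0.5256
  cell (0,s): −0.07·log₂0.07 = 0.2686
  cell (1,r): −0.06·log₂0.06 = 0.2435
  cell (1,s): −0.28·log₂0.28 = 0.5142
  cell (2,r): −0.16·log₂0.16 = 0.4230
  cell (2,s): −0.01·log₂0.01 = 0.0664
Sum = 2.041 bits.

2.041 bits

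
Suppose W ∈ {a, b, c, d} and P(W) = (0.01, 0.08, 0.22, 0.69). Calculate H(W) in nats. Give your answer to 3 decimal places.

0.837 nats

H(W) = −Σ p·ln p.
  −(0.01)·ln(0.01) = 0.0461
  −(0.08)·ln(0.08) = 0.2021
  −(0.22)·ln(0.22) = 0.3331
  −(0.69)·ln(0.69) = 0.2560
Sum: 0.0461 + 0.2021 + 0.3331 + 0.2560 = 0.837 nats.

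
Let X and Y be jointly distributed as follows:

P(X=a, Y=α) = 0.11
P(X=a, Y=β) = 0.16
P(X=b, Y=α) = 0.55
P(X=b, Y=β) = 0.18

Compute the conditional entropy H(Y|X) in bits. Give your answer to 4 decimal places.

Marginals: p(X) = (0.2700, 0.7300), p(Y) = (0.6600, 0.3400).
H(Y|X) = Σ p(X) · H(Y|X=·).
  X=a: p=0.2700, H(Y|X=a) = 0.9751
  X=b: p=0.7300, H(Y|X=b) = 0.8058
Weighted sum = 0.8515 bits.

0.8515 bits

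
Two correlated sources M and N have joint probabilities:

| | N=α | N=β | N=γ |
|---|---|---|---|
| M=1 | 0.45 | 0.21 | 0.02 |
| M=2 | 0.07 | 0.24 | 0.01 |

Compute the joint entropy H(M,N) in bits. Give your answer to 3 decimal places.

1.933 bits

H(M,N) = −Σ p(x,y)·log₂ p(x,y) over all 6 cells.
  cell (1,α): −0.45·log₂0.45 = 0.5184
  cell (1,β): −0.21·log₂0.21 = 0.4728
  cell (1,γ): −0.02·log₂0.02 = 0.1129
  cell (2,α): −0.07·log₂0.07 = 0.2686
  cell (2,β): −0.24·log₂0.24 = 0.4941
  cell (2,γ): −0.01·log₂0.01 = 0.0664
Sum = 1.933 bits.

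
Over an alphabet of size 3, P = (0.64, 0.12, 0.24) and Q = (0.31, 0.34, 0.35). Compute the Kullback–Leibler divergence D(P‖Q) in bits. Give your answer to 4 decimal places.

D(P‖Q) = Σ p·log₂(p/q).
  0.64·log₂(0.64/0.31) = 0.66931
  0.12·log₂(0.12/0.34) = -0.18030
  0.24·log₂(0.24/0.35) = -0.13064
D(P‖Q) = 0.3584 bits.

0.3584 bits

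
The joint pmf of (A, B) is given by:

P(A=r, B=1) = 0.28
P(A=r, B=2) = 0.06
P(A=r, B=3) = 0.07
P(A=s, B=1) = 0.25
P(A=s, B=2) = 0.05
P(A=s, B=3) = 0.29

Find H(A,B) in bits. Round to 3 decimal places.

2.260 bits

H(A,B) = −Σ p(x,y)·log₂ p(x,y) over all 6 cells.
  cell (r,1): −0.28·log₂0.28 = 0.5142
  cell (r,2): −0.06·log₂0.06 = 0.2435
  cell (r,3): −0.07·log₂0.07 = 0.2686
  cell (s,1): −0.25·log₂0.25 = 0.5000
  cell (s,2): −0.05·log₂0.05 = 0.2161
  cell (s,3): −0.29·log₂0.29 = 0.5179
Sum = 2.260 bits.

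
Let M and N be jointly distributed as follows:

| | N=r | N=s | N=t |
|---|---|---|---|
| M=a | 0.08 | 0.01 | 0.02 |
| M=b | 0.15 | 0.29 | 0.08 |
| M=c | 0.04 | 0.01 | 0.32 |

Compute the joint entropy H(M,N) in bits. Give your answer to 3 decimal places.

H(M,N) = −Σ p(x,y)·log₂ p(x,y) over all 9 cells.
  cell (a,r): −0.08·log₂0.08 = 0.2915
  cell (a,s): −0.01·log₂0.01 = 0.0664
  cell (a,t): −0.02·log₂0.02 = 0.1129
  cell (b,r): −0.15·log₂0.15 = 0.4105
  cell (b,s): −0.29·log₂0.29 = 0.5179
  cell (b,t): −0.08·log₂0.08 = 0.2915
  cell (c,r): −0.04·log₂0.04 = 0.1858
  cell (c,s): −0.01·log₂0.01 = 0.0664
  cell (c,t): −0.32·log₂0.32 = 0.5260
Sum = 2.469 bits.

2.469 bits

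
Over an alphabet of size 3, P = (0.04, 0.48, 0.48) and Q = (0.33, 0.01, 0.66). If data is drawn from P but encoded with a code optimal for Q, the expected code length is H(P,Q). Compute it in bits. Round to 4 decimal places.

3.5408 bits

H(P,Q) = −Σ p·log₂ q.
  −0.04·log₂(0.33) = 0.06398
  −0.48·log₂(0.01) = 3.18905
  −0.48·log₂(0.66) = 0.28774
H(P,Q) = 3.5408 bits.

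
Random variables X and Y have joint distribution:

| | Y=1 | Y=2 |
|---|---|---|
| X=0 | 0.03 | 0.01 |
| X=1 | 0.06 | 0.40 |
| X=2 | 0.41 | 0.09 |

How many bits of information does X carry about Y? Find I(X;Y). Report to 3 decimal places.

0.371 bits

Marginals: p(X) = (0.0400, 0.4600, 0.5000), p(Y) = (0.5000, 0.5000).
I(X;Y) = H(X) + H(Y) − H(X,Y).
H(X) = 1.2011, H(Y) = 1.0000, H(X,Y) = 1.8305.
I(X;Y) = 1.2011 + 1.0000 − 1.8305 = 0.371 bits.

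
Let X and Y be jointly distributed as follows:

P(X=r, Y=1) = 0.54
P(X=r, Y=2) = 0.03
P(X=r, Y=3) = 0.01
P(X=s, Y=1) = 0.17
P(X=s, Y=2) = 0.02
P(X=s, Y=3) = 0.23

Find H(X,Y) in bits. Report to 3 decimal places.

1.733 bits

H(X,Y) = −Σ p(x,y)·log₂ p(x,y) over all 6 cells.
  cell (r,1): −0.54·log₂0.54 = 0.4800
  cell (r,2): −0.03·log₂0.03 = 0.1518
  cell (r,3): −0.01·log₂0.01 = 0.0664
  cell (s,1): −0.17·log₂0.17 = 0.4346
  cell (s,2): −0.02·log₂0.02 = 0.1129
  cell (s,3): −0.23·log₂0.23 = 0.4877
Sum = 1.733 bits.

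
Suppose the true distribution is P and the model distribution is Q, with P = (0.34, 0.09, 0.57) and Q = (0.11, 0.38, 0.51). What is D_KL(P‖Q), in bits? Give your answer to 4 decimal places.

D(P‖Q) = Σ p·log₂(p/q).
  0.34·log₂(0.34/0.11) = 0.55353
  0.09·log₂(0.09/0.38) = -0.18702
  0.57·log₂(0.57/0.51) = 0.09146
D(P‖Q) = 0.4580 bits.

0.4580 bits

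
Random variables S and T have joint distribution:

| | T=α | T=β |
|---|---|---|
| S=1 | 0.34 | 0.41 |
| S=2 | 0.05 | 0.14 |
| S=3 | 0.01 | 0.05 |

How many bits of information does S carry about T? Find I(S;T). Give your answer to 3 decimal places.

0.029 bits

Marginals: p(S) = (0.7500, 0.1900, 0.0600), p(T) = (0.4000, 0.6000).
I(S;T) = H(S) + H(T) − H(S,T).
H(S) = 1.0100, H(T) = 0.9710, H(S,T) = 1.9523.
I(S;T) = 1.0100 + 0.9710 − 1.9523 = 0.029 bits.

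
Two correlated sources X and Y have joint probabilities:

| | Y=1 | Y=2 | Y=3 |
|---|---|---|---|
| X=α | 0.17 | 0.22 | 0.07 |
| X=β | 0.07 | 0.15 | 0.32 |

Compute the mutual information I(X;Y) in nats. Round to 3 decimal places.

Marginals: p(X) = (0.4600, 0.5400), p(Y) = (0.2400, 0.3700, 0.3900).
I(X;Y) = H(X) + H(Y) − H(X,Y).
H(X) = 0.6899, H(Y) = 1.0776, H(X,Y) = 1.6558.
I(X;Y) = 0.6899 + 1.0776 − 1.6558 = 0.112 nats.

0.112 nats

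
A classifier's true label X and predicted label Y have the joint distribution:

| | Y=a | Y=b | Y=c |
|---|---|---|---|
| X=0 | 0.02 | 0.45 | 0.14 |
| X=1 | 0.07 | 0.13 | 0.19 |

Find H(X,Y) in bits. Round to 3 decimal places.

H(X,Y) = −Σ p(x,y)·log₂ p(x,y) over all 6 cells.
  cell (0,a): −0.02·log₂0.02 = 0.1129
  cell (0,b): −0.45·log₂0.45 = 0.5184
  cell (0,c): −0.14·log₂0.14 = 0.3971
  cell (1,a): −0.07·log₂0.07 = 0.2686
  cell (1,b): −0.13·log₂0.13 = 0.3826
  cell (1,c): −0.19·log₂0.19 = 0.4552
Sum = 2.135 bits.

2.135 bits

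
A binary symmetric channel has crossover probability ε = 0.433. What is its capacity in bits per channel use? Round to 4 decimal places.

Binary symmetric channel: C = 1 − h₂(ε) where h₂ is the binary entropy function.
h₂(0.433) = −0.433·log₂0.433 − 0.567·log₂0.567 = 0.9870.
C = 1 − 0.9870 = 0.0130 bits per channel use.

0.0130 bits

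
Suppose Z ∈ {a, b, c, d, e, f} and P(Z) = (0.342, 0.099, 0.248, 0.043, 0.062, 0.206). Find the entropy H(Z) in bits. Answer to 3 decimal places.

2.272 bits

H(Z) = −Σ p·log₂ p.
  −(0.342)·log₂(0.342) = 0.5294
  −(0.099)·log₂(0.099) = 0.3303
  −(0.248)·log₂(0.248) = 0.4989
  −(0.043)·log₂(0.043) = 0.1952
  −(0.062)·log₂(0.062) = 0.2487
  −(0.206)·log₂(0.206) = 0.4695
Sum: 0.5294 + 0.3303 + 0.4989 + 0.1952 + 0.2487 + 0.4695 = 2.272 bits.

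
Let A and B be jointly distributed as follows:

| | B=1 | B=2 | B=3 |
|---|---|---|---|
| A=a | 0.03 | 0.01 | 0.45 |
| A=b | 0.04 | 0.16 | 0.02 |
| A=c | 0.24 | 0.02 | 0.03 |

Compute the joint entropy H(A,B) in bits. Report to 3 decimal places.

2.217 bits

H(A,B) = −Σ p(x,y)·log₂ p(x,y) over all 9 cells.
  cell (a,1): −0.03·log₂0.03 = 0.1518
  cell (a,2): −0.01·log₂0.01 = 0.0664
  cell (a,3): −0.45·log₂0.45 = 0.5184
  cell (b,1): −0.04·log₂0.04 = 0.1858
  cell (b,2): −0.16·log₂0.16 = 0.4230
  cell (b,3): −0.02·log₂0.02 = 0.1129
  cell (c,1): −0.24·log₂0.24 = 0.4941
  cell (c,2): −0.02·log₂0.02 = 0.1129
  cell (c,3): −0.03·log₂0.03 = 0.1518
Sum = 2.217 bits.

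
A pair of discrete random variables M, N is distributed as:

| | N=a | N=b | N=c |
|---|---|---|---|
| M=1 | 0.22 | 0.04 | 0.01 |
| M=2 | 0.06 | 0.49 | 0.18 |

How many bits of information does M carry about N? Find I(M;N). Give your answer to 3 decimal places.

Marginals: p(M) = (0.2700, 0.7300), p(N) = (0.2800, 0.5300, 0.1900).
I(M;N) = Σ p(x,y)·log₂[p(x,y)/(p(x)p(y))].
  (1,a): 0.22·log₂(2.9101) = 0.3390
  (1,b): 0.04·log₂(0.2795) = -0.0736
  (1,c): 0.01·log₂(0.1949) = -0.0236
  (2,a): 0.06·log₂(0.2935) = -0.1061
  (2,b): 0.49·log₂(1.2665) = 0.1670
  (2,c): 0.18·log₂(1.2978) = 0.0677
Sum = 0.370 bits.

0.370 bits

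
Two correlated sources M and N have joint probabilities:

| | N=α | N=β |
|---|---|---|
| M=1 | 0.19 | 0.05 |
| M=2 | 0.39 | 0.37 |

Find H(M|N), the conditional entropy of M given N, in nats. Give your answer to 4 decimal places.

Marginals: p(M) = (0.2400, 0.7600), p(N) = (0.5800, 0.4200).
H(M|N) = Σ p(N) · H(M|N=·).
  N=α: p=0.5800, H(M|N=α) = 0.6325
  N=β: p=0.4200, H(M|N=β) = 0.3650
Weighted sum = 0.5201 nats.

0.5201 nats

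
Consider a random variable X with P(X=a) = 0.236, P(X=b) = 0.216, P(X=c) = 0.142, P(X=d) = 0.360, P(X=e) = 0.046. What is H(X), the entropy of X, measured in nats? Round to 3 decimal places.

H(X) = −Σ p·ln p.
  −(0.236)·ln(0.236) = 0.3408
  −(0.216)·ln(0.216) = 0.3310
  −(0.142)·ln(0.142) = 0.2772
  −(0.360)·ln(0.360) = 0.3678
  −(0.046)·ln(0.046) = 0.1416
Sum: 0.3408 + 0.3310 + 0.2772 + 0.3678 + 0.1416 = 1.458 nats.

1.458 nats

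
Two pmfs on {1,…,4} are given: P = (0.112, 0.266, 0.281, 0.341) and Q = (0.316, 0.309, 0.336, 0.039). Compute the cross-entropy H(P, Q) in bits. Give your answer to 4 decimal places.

H(P,Q) = −Σ p·log₂ q.
  −0.112·log₂(0.316) = 0.18614
  −0.266·log₂(0.309) = 0.45069
  −0.281·log₂(0.336) = 0.44214
  −0.341·log₂(0.039) = 1.59601
H(P,Q) = 2.6750 bits.

2.6750 bits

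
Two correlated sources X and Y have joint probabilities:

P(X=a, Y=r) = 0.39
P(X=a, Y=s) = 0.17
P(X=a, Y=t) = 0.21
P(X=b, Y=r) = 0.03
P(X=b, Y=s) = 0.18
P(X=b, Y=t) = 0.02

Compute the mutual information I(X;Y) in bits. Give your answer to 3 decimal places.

0.174 bits

Marginals: p(X) = (0.7700, 0.2300), p(Y) = (0.4200, 0.3500, 0.2300).
I(X;Y) = H(X) + H(Y) − H(X,Y).
H(X) = 0.7780, H(Y) = 1.5434, H(X,Y) = 2.1472.
I(X;Y) = 0.7780 + 1.5434 − 2.1472 = 0.174 bits.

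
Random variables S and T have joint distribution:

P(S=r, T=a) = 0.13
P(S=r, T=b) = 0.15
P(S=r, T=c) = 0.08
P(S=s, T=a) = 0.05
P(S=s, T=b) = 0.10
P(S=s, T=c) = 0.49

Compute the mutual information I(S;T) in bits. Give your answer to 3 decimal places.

0.213 bits

Marginals: p(S) = (0.3600, 0.6400), p(T) = (0.1800, 0.2500, 0.5700).
I(S;T) = H(S) + H(T) − H(S,T).
H(S) = 0.9427, H(T) = 1.4076, H(S,T) = 2.1373.
I(S;T) = 0.9427 + 1.4076 − 2.1373 = 0.213 bits.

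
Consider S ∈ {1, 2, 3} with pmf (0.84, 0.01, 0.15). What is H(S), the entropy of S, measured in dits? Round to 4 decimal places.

H(S) = −Σ p·log₁₀ p.
  −(0.84)·log₁₀(0.84) = 0.06361
  −(0.01)·log₁₀(0.01) = 0.02000
  −(0.15)·log₁₀(0.15) = 0.12359
Sum: 0.06361 + 0.02000 + 0.12359 = 0.2072 dits.

0.2072 dits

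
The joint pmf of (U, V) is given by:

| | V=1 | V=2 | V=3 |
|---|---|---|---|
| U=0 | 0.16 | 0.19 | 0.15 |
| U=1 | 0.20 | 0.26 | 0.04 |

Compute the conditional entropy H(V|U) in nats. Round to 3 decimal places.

Chain rule: H(V|U) = H(U,V) − H(U).
Marginals: p(U) = (0.5000, 0.5000), p(V) = (0.3600, 0.4500, 0.1900).
H(U,V) = 1.6942 nats; H(U) = 0.6931 nats.
H(V|U) = 1.6942 − 0.6931 = 1.001 nats.

1.001 nats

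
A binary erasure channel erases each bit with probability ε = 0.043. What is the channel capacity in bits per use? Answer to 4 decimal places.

0.9570 bits

Binary erasure channel: capacity C = 1 − ε.
C = 1 − 0.043 = 0.9570 bits per channel use.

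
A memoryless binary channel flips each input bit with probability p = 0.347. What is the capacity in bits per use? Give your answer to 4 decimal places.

0.0686 bits

Binary symmetric channel: C = 1 − h₂(ε) where h₂ is the binary entropy function.
h₂(0.347) = −0.347·log₂0.347 − 0.653·log₂0.653 = 0.9314.
C = 1 − 0.9314 = 0.0686 bits per channel use.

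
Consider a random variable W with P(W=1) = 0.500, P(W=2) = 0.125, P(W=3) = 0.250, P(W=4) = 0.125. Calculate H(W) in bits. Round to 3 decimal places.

H(W) = −Σ p·log₂ p.
  −(0.500)·log₂(0.500) = 0.5000
  −(0.125)·log₂(0.125) = 0.3750
  −(0.250)·log₂(0.250) = 0.5000
  −(0.125)·log₂(0.125) = 0.3750
Sum: 0.5000 + 0.3750 + 0.5000 + 0.3750 = 1.750 bits.

1.750 bits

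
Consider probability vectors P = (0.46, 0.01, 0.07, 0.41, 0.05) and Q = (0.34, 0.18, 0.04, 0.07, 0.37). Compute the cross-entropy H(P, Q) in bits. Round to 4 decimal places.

2.7104 bits

H(P,Q) = −Σ p·log₂ q.
  −0.46·log₂(0.34) = 0.71594
  −0.01·log₂(0.18) = 0.02474
  −0.07·log₂(0.04) = 0.32507
  −0.41·log₂(0.07) = 1.57297
  −0.05·log₂(0.37) = 0.07172
H(P,Q) = 2.7104 bits.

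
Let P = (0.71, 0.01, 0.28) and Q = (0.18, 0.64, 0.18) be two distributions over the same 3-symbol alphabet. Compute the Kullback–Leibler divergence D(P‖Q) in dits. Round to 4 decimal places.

D(P‖Q) = Σ p·log₁₀(p/q).
  0.71·log₁₀(0.71/0.18) = 0.42315
  0.01·log₁₀(0.01/0.64) = -0.01806
  0.28·log₁₀(0.28/0.18) = 0.05373
D(P‖Q) = 0.4588 dits.

0.4588 dits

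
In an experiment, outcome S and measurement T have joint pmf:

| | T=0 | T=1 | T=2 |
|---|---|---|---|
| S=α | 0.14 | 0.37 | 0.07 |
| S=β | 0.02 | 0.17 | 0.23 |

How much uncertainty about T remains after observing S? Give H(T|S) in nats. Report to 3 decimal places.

0.866 nats

Chain rule: H(T|S) = H(S,T) − H(S).
Marginals: p(S) = (0.5800, 0.4200), p(T) = (0.1600, 0.5400, 0.3000).
H(S,T) = 1.5468 nats; H(S) = 0.6803 nats.
H(T|S) = 1.5468 − 0.6803 = 0.866 nats.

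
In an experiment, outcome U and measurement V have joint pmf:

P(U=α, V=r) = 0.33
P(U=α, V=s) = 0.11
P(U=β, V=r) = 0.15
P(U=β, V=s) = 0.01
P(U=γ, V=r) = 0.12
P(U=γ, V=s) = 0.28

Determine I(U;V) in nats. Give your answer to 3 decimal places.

Marginals: p(U) = (0.4400, 0.1600, 0.4000), p(V) = (0.6000, 0.4000).
I(U;V) = H(U) + H(V) − H(U,V).
H(U) = 1.0210, H(V) = 0.6730, H(U,V) = 1.5501.
I(U;V) = 1.0210 + 0.6730 − 1.5501 = 0.144 nats.

0.144 nats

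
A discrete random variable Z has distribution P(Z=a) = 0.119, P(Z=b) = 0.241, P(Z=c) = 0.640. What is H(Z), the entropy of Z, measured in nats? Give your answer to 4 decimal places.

0.8819 nats

H(Z) = −Σ p·ln p.
  −(0.119)·ln(0.119) = 0.25331
  −(0.241)·ln(0.241) = 0.34293
  −(0.640)·ln(0.640) = 0.28562
Sum: 0.25331 + 0.34293 + 0.28562 = 0.8819 nats.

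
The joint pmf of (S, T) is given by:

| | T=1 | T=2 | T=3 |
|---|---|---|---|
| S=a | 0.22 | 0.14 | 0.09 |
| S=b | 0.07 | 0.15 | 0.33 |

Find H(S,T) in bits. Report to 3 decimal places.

H(S,T) = −Σ p(x,y)·log₂ p(x,y) over all 6 cells.
  cell (a,1): −0.22·log₂0.22 = 0.4806
  cell (a,2): −0.14·log₂0.14 = 0.3971
  cell (a,3): −0.09·log₂0.09 = 0.3127
  cell (b,1): −0.07·log₂0.07 = 0.2686
  cell (b,2): −0.15·log₂0.15 = 0.4105
  cell (b,3): −0.33·log₂0.33 = 0.5278
Sum = 2.397 bits.

2.397 bits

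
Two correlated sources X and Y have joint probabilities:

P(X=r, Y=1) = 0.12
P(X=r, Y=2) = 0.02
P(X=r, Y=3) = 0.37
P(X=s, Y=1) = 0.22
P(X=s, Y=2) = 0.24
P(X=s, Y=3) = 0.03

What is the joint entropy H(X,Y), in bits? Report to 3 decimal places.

2.137 bits

H(X,Y) = −Σ p(x,y)·log₂ p(x,y) over all 6 cells.
  cell (r,1): −0.12·log₂0.12 = 0.3671
  cell (r,2): −0.02·log₂0.02 = 0.1129
  cell (r,3): −0.37·log₂0.37 = 0.5307
  cell (s,1): −0.22·log₂0.22 = 0.4806
  cell (s,2): −0.24·log₂0.24 = 0.4941
  cell (s,3): −0.03·log₂0.03 = 0.1518
Sum = 2.137 bits.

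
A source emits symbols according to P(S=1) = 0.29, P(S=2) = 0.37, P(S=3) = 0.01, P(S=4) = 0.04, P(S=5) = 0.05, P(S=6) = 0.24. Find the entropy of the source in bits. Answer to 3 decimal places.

H(S) = −Σ p·log₂ p.
  −(0.29)·log₂(0.29) = 0.5179
  −(0.37)·log₂(0.37) = 0.5307
  −(0.01)·log₂(0.01) = 0.0664
  −(0.04)·log₂(0.04) = 0.1858
  −(0.05)·log₂(0.05) = 0.2161
  −(0.24)·log₂(0.24) = 0.4941
Sum: 0.5179 + 0.5307 + 0.0664 + 0.1858 + 0.2161 + 0.4941 = 2.011 bits.

2.011 bits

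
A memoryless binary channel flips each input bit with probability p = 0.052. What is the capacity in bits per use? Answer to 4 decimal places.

0.7052 bits

Binary symmetric channel: C = 1 − h₂(ε) where h₂ is the binary entropy function.
h₂(0.052) = −0.052·log₂0.052 − 0.948·log₂0.948 = 0.2948.
C = 1 − 0.2948 = 0.7052 bits per channel use.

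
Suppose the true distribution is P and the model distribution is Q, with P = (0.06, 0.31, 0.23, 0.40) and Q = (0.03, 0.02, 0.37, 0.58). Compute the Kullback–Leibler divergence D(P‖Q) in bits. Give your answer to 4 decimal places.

D(P‖Q) = Σ p·log₂(p/q).
  0.06·log₂(0.06/0.03) = 0.06000
  0.31·log₂(0.31/0.02) = 1.22580
  0.23·log₂(0.23/0.37) = -0.15776
  0.40·log₂(0.40/0.58) = -0.21442
D(P‖Q) = 0.9136 bits.

0.9136 bits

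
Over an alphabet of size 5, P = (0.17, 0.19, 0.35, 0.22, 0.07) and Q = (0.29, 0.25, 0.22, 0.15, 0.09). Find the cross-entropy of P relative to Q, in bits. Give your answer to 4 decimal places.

H(P,Q) = −Σ p·log₂ q.
  −0.17·log₂(0.29) = 0.30360
  −0.19·log₂(0.25) = 0.38000
  −0.35·log₂(0.22) = 0.76455
  −0.22·log₂(0.15) = 0.60213
  −0.07·log₂(0.09) = 0.24318
H(P,Q) = 2.2935 bits.

2.2935 bits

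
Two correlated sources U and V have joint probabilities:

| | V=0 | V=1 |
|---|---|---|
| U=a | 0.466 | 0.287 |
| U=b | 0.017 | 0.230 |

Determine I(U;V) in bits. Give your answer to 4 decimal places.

0.1879 bits

Marginals: p(U) = (0.7530, 0.2470), p(V) = (0.4830, 0.5170).
I(U;V) = H(U) + H(V) − H(U,V).
H(U) = 0.8065, H(V) = 0.9992, H(U,V) = 1.6178.
I(U;V) = 0.8065 + 0.9992 − 1.6178 = 0.1879 bits.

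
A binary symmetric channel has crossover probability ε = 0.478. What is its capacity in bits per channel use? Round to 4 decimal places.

Binary symmetric channel: C = 1 − h₂(ε) where h₂ is the binary entropy function.
h₂(0.478) = −0.478·log₂0.478 − 0.522·log₂0.522 = 0.9986.
C = 1 − 0.9986 = 0.0014 bits per channel use.

0.0014 bits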